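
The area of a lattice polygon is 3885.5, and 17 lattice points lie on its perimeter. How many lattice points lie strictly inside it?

From Pick's theorem, I = A − B/2 + 1 = 3885.5 − 17/2 + 1 = 3878.

3878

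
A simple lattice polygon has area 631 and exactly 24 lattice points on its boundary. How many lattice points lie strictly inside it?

620

From Pick's theorem, I = A − B/2 + 1 = 631 − 24/2 + 1 = 620.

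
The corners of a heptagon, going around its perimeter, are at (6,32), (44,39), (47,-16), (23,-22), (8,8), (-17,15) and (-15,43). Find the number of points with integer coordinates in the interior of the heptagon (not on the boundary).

2490

By the shoelace formula, twice the signed area is |(6·39 − 44·32) + (44·(-16) − 47·39) + (47·(-22) − 23·(-16)) + (23·8 − 8·(-22)) + (8·15 − (-17)·8) + ((-17)·43 − (-15)·15) + ((-15)·32 − 6·43)| = 5005, so the area is 2502.5.
Summing gcd(|Δx|,|Δy|) over the edges gives the boundary count: gcd(38,7) + gcd(3,55) + gcd(24,6) + gcd(15,30) + gcd(25,7) + gcd(2,28) + gcd(21,11) = 1+1+6+15+1+2+1 = 27.
Pick's theorem gives I = A − B/2 + 1 = 2502.5 − 27/2 + 1 = 2490.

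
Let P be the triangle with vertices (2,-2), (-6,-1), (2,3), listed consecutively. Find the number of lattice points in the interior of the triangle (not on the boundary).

The shoelace formula gives twice the area as |(2·(-1) − (-6)·(-2)) + ((-6)·3 − 2·(-1)) + (2·(-2) − 2·3)| = 40, so the area is 20.
Along each edge there are gcd(|Δx|,|Δy|)+1 lattice points, so counting each shared vertex once the boundary has gcd(8,1) + gcd(8,4) + gcd(0,5) = 1+4+5 = 10.
Pick's theorem gives I = A − B/2 + 1 = 20 − 10/2 + 1 = 16.

16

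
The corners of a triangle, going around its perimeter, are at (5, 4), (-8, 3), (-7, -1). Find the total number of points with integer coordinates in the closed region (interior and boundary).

29

The shoelace formula gives twice the area as |(5·3 − (-8)·4) + ((-8)·(-1) − (-7)·3) + ((-7)·4 − 5·(-1))| = 53, so the area is 26.5.
Along each edge there are gcd(|Δx|,|Δy|)+1 lattice points, so counting each shared vertex once the boundary has gcd(13,1) + gcd(1,4) + gcd(12,5) = 1+1+1 = 3.
Pick's theorem gives I = A − B/2 + 1 = 26.5 − 3/2 + 1 = 26, so the closed region contains I + B = 26 + 3 = 29 lattice points.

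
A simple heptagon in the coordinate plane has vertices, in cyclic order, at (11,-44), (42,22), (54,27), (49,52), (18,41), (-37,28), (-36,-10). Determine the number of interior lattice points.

4839

By the shoelace formula, twice the signed area is |[11·22 − 42·(-44)] + [42·27 − 54·22] + [54·52 − 49·27] + [49·41 − 18·52] + [18·28 − (-37)·41] + [(-37)·(-10) − (-36)·28] + [(-36)·(-44) − 11·(-10)]| = 9687, so the area is 9687/2.
Summing gcd(|Δx|,|Δy|) over the edges gives the boundary count: gcd(31,66) + gcd(12,5) + gcd(5,25) + gcd(31,11) + gcd(55,13) + gcd(1,38) + gcd(47,34) = 1+1+5+1+1+1+1 = 11.
By Pick's theorem A = I + B/2 − 1, so I = 9687/2 − 11/2 + 1 = 4839.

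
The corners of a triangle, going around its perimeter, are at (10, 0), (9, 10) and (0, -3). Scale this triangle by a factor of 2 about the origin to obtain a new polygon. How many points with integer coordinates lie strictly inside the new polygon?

204

The shoelace formula gives twice the area as |[10·10 − 9·0] + [9·(-3) − 0·10] + [0·0 − 10·(-3)]| = 103, so the area is 51.5.
Summing gcd(|Δx|,|Δy|) over the edges gives the boundary count: gcd(1,10) + gcd(9,13) + gcd(10,3) = 1+1+1 = 3.
Scaling by 2 multiplies the area by 2² = 4 (so the new area is 206) and multiplies the boundary lattice-point count by 2, giving 6.
By Pick's theorem, the interior count of the dilated polygon is 206 − 6/2 + 1 = 204.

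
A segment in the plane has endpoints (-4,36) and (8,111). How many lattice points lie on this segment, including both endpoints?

The number of lattice points on a segment between lattice points is gcd(|Δx|,|Δy|) + 1 = gcd(12,75) + 1 = 3 + 1 = 4.

4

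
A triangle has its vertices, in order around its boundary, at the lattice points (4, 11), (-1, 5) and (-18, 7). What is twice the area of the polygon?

The shoelace formula gives twice the area as |[4·5 − (-1)·11] + [(-1)·7 − (-18)·5] + [(-18)·11 − 4·7]| = 112, so the area is 56.

112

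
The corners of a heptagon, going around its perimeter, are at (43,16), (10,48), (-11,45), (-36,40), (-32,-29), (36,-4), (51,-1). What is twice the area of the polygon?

8585

Using the shoelace formula, 2A = |[43·48 − 10·16] + [10·45 − (-11)·48] + [(-11)·40 − (-36)·45] + [(-36)·(-29) − (-32)·40] + [(-32)·(-4) − 36·(-29)] + [36·(-1) − 51·(-4)] + [51·16 − 43·(-1)]| = 8585, so the area is 8585/2.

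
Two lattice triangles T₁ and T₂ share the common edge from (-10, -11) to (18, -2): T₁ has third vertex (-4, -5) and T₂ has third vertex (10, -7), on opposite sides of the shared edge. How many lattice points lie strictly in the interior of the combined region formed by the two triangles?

The union is the simple quadrilateral with vertices (-10, -11), (-4, -5), (18, -2), (10, -7) in order.
By the shoelace formula, twice the signed area is |[(-10)·(-5) − (-4)·(-11)] + [(-4)·(-2) − 18·(-5)] + [18·(-7) − 10·(-2)] + [10·(-11) − (-10)·(-7)]| = 182, so the area is 91.
Along each edge there are gcd(|Δx|,|Δy|)+1 lattice points, so counting each shared vertex once the boundary has gcd(6,6) + gcd(22,3) + gcd(8,5) + gcd(20,4) = 6+1+1+4 = 12.
By Pick's theorem I = A − B/2 + 1 = 91 − 12/2 + 1 = 86.

86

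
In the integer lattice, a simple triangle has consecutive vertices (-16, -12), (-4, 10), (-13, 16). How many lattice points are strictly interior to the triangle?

133

By the shoelace formula, twice the signed area is |[(-16)·10 − (-4)·(-12)] + [(-4)·16 − (-13)·10] + [(-13)·(-12) − (-16)·16]| = 270, so the area is 135.
Along each edge there are gcd(|Δx|,|Δy|)+1 lattice points, so counting each shared vertex once the boundary has gcd(12,22) + gcd(9,6) + gcd(3,28) = 2+3+1 = 6.
Pick's theorem gives I = A − B/2 + 1 = 135 − 6/2 + 1 = 133.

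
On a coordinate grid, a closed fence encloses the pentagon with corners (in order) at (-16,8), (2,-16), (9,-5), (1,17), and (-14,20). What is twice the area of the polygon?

998

The shoelace formula gives twice the area as |((-16)·(-16) − 2·8) + (2·(-5) − 9·(-16)) + (9·17 − 1·(-5)) + (1·20 − (-14)·17) + ((-14)·8 − (-16)·20)| = 998, so the area is 499.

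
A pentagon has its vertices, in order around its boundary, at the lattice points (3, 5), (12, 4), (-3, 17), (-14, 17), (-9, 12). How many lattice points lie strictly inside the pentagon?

By the shoelace formula, twice the signed area is |(3·4 − 12·5) + (12·17 − (-3)·4) + ((-3)·17 − (-14)·17) + ((-14)·12 − (-9)·17) + ((-9)·5 − 3·12)| = 259, so the area is 259/2.
Along each edge there are gcd(|Δx|,|Δy|)+1 lattice points, so counting each shared vertex once the boundary has gcd(9,1) + gcd(15,13) + gcd(11,0) + gcd(5,5) + gcd(12,7) = 1+1+11+5+1 = 19.
Pick's theorem gives I = A − B/2 + 1 = 259/2 − 19/2 + 1 = 121.

121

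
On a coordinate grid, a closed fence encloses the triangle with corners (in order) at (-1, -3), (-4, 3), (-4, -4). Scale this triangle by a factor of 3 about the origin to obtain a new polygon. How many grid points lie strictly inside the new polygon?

79

The shoelace formula gives twice the area as |((-1)·3 − (-4)·(-3)) + ((-4)·(-4) − (-4)·3) + ((-4)·(-3) − (-1)·(-4))| = 21, so the area is 10.5.
The number of boundary lattice points is Σ gcd(|Δx|,|Δy|) = gcd(3,6) + gcd(0,7) + gcd(3,1) = 3+7+1 = 11.
Scaling by 3 multiplies the area by 3² = 9 (so the new area is 94.5) and multiplies the boundary lattice-point count by 3, giving 33.
By Pick's theorem, the interior count of the dilated polygon is 94.5 − 33/2 + 1 = 79.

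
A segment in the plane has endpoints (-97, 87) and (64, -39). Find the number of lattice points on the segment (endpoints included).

The number of lattice points on a segment between lattice points is gcd(|Δx|,|Δy|) + 1 = gcd(161,126) + 1 = 7 + 1 = 8.

8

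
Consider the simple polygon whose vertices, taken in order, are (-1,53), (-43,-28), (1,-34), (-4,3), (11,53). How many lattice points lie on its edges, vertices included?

23

Summing gcd(|Δx|,|Δy|) over the edges gives the boundary count: gcd(42,81) + gcd(44,6) + gcd(5,37) + gcd(15,50) + gcd(12,0) = 3+2+1+5+12 = 23.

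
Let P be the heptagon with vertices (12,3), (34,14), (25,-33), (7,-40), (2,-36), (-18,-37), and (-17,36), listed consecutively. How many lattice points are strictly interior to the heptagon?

2407

Using the shoelace formula, 2A = |[12·14 − 34·3] + [34·(-33) − 25·14] + [25·(-40) − 7·(-33)] + [7·(-36) − 2·(-40)] + [2·(-37) − (-18)·(-36)] + [(-18)·36 − (-17)·(-37)] + [(-17)·3 − 12·36]| = 4829, so the area is 4829/2.
Along each edge there are gcd(|Δx|,|Δy|)+1 lattice points, so counting each shared vertex once the boundary has gcd(22,11) + gcd(9,47) + gcd(18,7) + gcd(5,4) + gcd(20,1) + gcd(1,73) + gcd(29,33) = 11+1+1+1+1+1+1 = 17.
By Pick's theorem A = I + B/2 − 1, so I = 4829/2 − 17/2 + 1 = 2407.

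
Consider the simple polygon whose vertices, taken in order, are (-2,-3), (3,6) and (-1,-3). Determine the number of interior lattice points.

4

Using the shoelace formula, 2A = |((-2)·6 − 3·(-3)) + (3·(-3) − (-1)·6) + ((-1)·(-3) − (-2)·(-3))| = 9, so the area is 9/2.
The number of boundary lattice points is Σ gcd(|Δx|,|Δy|) = gcd(5,9) + gcd(4,9) + gcd(1,0) = 1+1+1 = 3.
Pick's theorem gives I = A − B/2 + 1 = 9/2 − 3/2 + 1 = 4.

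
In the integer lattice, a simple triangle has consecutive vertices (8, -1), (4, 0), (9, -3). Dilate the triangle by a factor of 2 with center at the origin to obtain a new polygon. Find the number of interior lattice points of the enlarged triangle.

12

The shoelace formula gives twice the area as |[8·0 − 4·(-1)] + [4·(-3) − 9·0] + [9·(-1) − 8·(-3)]| = 7, so the area is 3.5.
Summing gcd(|Δx|,|Δy|) over the edges gives the boundary count: gcd(4,1) + gcd(5,3) + gcd(1,2) = 1+1+1 = 3.
Scaling by 2 multiplies the area by 2² = 4 (so the new area is 14) and multiplies the boundary lattice-point count by 2, giving 6.
By Pick's theorem, the interior count of the dilated polygon is 14 − 6/2 + 1 = 12.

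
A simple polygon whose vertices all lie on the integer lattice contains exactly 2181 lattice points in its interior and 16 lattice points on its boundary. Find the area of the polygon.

2188

Pick's theorem states A = I + B/2 − 1, so A = 2181 + 16/2 − 1 = 2188.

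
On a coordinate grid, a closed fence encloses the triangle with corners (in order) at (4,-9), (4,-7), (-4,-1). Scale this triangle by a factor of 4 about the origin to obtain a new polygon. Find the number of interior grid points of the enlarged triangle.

The shoelace formula gives twice the area as |[4·(-7) − 4·(-9)] + [4·(-1) − (-4)·(-7)] + [(-4)·(-9) − 4·(-1)]| = 16, so the area is 8.
Summing gcd(|Δx|,|Δy|) over the edges gives the boundary count: gcd(0,2) + gcd(8,6) + gcd(8,8) = 2+2+8 = 12.
Scaling by 4 multiplies the area by 4² = 16 (so the new area is 128) and multiplies the boundary lattice-point count by 4, giving 48.
By Pick's theorem, the interior count of the dilated polygon is 128 − 48/2 + 1 = 105.

105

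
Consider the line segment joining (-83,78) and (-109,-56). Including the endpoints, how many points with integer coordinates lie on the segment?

The number of lattice points on a segment between lattice points is gcd(|Δx|,|Δy|) + 1 = gcd(26,134) + 1 = 2 + 1 = 3.

3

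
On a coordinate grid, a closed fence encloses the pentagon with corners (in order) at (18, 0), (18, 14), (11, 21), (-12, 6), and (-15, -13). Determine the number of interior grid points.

626

Using the shoelace formula, 2A = |(18·14 − 18·0) + (18·21 − 11·14) + (11·6 − (-12)·21) + ((-12)·(-13) − (-15)·6) + ((-15)·0 − 18·(-13))| = 1274, so the area is 637.
Along each edge there are gcd(|Δx|,|Δy|)+1 lattice points, so counting each shared vertex once the boundary has gcd(0,14) + gcd(7,7) + gcd(23,15) + gcd(3,19) + gcd(33,13) = 14+7+1+1+1 = 24.
Pick's theorem gives I = A − B/2 + 1 = 637 − 24/2 + 1 = 626.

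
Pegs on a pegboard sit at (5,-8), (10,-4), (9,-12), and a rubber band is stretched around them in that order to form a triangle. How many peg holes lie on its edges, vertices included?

The number of boundary lattice points is Σ gcd(|Δx|,|Δy|) = gcd(5,4) + gcd(1,8) + gcd(4,4) = 1+1+4 = 6.

6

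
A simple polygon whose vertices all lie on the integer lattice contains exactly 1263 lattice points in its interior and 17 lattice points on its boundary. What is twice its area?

By Pick's theorem, A = I + B/2 − 1 = 1263 + 17/2 − 1 = 2541/2.
Hence 2A = 2541.

2541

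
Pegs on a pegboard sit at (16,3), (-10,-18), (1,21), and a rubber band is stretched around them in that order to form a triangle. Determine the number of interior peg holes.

390

The shoelace formula gives twice the area as |[16·(-18) − (-10)·3] + [(-10)·21 − 1·(-18)] + [1·3 − 16·21]| = 783, so the area is 783/2.
The number of boundary lattice points is Σ gcd(|Δx|,|Δy|) = gcd(26,21) + gcd(11,39) + gcd(15,18) = 1+1+3 = 5.
By Pick's theorem A = I + B/2 − 1, so I = 783/2 − 5/2 + 1 = 390.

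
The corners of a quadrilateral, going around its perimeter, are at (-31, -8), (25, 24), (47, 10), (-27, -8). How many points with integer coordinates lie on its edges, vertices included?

16

Summing gcd(|Δx|,|Δy|) over the edges gives the boundary count: gcd(56,32) + gcd(22,14) + gcd(74,18) + gcd(4,0) = 8+2+2+4 = 16.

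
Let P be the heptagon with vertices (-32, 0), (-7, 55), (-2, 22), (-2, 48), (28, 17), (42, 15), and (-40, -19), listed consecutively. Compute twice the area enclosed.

4334

By the shoelace formula, twice the signed area is |[(-32)·55 − (-7)·0] + [(-7)·22 − (-2)·55] + [(-2)·48 − (-2)·22] + [(-2)·17 − 28·48] + [28·15 − 42·17] + [42·(-19) − (-40)·15] + [(-40)·0 − (-32)·(-19)]| = 4334, so the area is 2167.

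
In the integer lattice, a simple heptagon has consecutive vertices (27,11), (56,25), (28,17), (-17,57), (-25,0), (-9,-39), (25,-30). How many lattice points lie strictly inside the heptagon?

3457

The shoelace formula gives twice the area as |[27·25 − 56·11] + [56·17 − 28·25] + [28·57 − (-17)·17] + [(-17)·0 − (-25)·57] + [(-25)·(-39) − (-9)·0] + [(-9)·(-30) − 25·(-39)] + [25·11 − 27·(-30)]| = 6926, so the area is 3463.
The number of boundary lattice points is Σ gcd(|Δx|,|Δy|) = gcd(29,14) + gcd(28,8) + gcd(45,40) + gcd(8,57) + gcd(16,39) + gcd(34,9) + gcd(2,41) = 1+4+5+1+1+1+1 = 14.
By Pick's theorem A = I + B/2 − 1, so I = 3463 − 14/2 + 1 = 3457.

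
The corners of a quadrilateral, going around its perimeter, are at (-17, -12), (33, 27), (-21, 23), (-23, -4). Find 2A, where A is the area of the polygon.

2084

Using the shoelace formula, 2A = |((-17)·27 − 33·(-12)) + (33·23 − (-21)·27) + ((-21)·(-4) − (-23)·23) + ((-23)·(-12) − (-17)·(-4))| = 2084, so the area is 1042.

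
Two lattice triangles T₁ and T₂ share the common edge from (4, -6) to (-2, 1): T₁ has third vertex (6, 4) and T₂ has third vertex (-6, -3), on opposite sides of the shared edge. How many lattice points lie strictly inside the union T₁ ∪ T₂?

60

The union is the simple quadrilateral with vertices (4, -6), (6, 4), (-2, 1), (-6, -3) in order.
By the shoelace formula, twice the signed area is |(4·4 − 6·(-6)) + (6·1 − (-2)·4) + ((-2)·(-3) − (-6)·1) + ((-6)·(-6) − 4·(-3))| = 126, so the area is 63.
Summing gcd(|Δx|,|Δy|) over the edges gives the boundary count: gcd(2,10) + gcd(8,3) + gcd(4,4) + gcd(10,3) = 2+1+4+1 = 8.
By Pick's theorem I = A − B/2 + 1 = 63 − 8/2 + 1 = 60.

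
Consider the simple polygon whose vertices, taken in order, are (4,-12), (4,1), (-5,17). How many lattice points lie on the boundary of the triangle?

15

Summing gcd(|Δx|,|Δy|) over the edges gives the boundary count: gcd(0,13) + gcd(9,16) + gcd(9,29) = 13+1+1 = 15.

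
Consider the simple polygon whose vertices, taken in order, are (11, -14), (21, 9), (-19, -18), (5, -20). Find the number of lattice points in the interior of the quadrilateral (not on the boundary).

By the shoelace formula, twice the signed area is |[11·9 − 21·(-14)] + [21·(-18) − (-19)·9] + [(-19)·(-20) − 5·(-18)] + [5·(-14) − 11·(-20)]| = 806, so the area is 403.
Along each edge there are gcd(|Δx|,|Δy|)+1 lattice points, so counting each shared vertex once the boundary has gcd(10,23) + gcd(40,27) + gcd(24,2) + gcd(6,6) = 1+1+2+6 = 10.
Pick's theorem gives I = A − B/2 + 1 = 403 − 10/2 + 1 = 399.

399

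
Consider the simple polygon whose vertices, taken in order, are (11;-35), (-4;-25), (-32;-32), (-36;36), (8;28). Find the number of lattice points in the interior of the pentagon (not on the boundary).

By the shoelace formula, twice the signed area is |[11·(-25) − (-4)·(-35)] + [(-4)·(-32) − (-32)·(-25)] + [(-32)·36 − (-36)·(-32)] + [(-36)·28 − 8·36] + [8·(-35) − 11·28]| = 5275, so the area is 5275/2.
The number of boundary lattice points is Σ gcd(|Δx|,|Δy|) = gcd(15,10) + gcd(28,7) + gcd(4,68) + gcd(44,8) + gcd(3,63) = 5+7+4+4+3 = 23.
Pick's theorem gives I = A − B/2 + 1 = 5275/2 − 23/2 + 1 = 2627.

2627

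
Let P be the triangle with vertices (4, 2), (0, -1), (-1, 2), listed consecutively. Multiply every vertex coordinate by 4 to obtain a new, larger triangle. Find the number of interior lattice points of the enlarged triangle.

The shoelace formula gives twice the area as |[4·(-1) − 0·2] + [0·2 − (-1)·(-1)] + [(-1)·2 − 4·2]| = 15, so the area is 7.5.
Along each edge there are gcd(|Δx|,|Δy|)+1 lattice points, so counting each shared vertex once the boundary has gcd(4,3) + gcd(1,3) + gcd(5,0) = 1+1+5 = 7.
Scaling by 4 multiplies the area by 4² = 16 (so the new area is 120) and multiplies the boundary lattice-point count by 4, giving 28.
By Pick's theorem, the interior count of the dilated polygon is 120 − 28/2 + 1 = 107.

107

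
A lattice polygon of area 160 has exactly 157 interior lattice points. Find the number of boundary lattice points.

Pick's theorem gives A = I + B/2 − 1, so B = 2(A − I + 1) = 2(160 − 157 + 1) = 8.

8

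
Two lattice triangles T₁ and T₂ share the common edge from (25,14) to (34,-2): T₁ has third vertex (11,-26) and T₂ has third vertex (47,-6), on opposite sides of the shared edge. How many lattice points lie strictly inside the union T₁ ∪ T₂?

The union is the simple quadrilateral with vertices (25,14), (11,-26), (34,-2), (47,-6) in order.
The shoelace formula gives twice the area as |[25·(-26) − 11·14] + [11·(-2) − 34·(-26)] + [34·(-6) − 47·(-2)] + [47·14 − 25·(-6)]| = 756, so the area is 378.
Along each edge there are gcd(|Δx|,|Δy|)+1 lattice points, so counting each shared vertex once the boundary has gcd(14,40) + gcd(23,24) + gcd(13,4) + gcd(22,20) = 2+1+1+2 = 6.
By Pick's theorem I = A − B/2 + 1 = 378 − 6/2 + 1 = 376.

376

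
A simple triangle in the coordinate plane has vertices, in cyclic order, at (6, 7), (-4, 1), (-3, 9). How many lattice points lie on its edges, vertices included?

Summing gcd(|Δx|,|Δy|) over the edges gives the boundary count: gcd(10,6) + gcd(1,8) + gcd(9,2) = 2+1+1 = 4.

4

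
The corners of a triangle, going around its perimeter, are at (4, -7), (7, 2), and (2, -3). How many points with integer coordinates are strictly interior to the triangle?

11

The shoelace formula gives twice the area as |[4·2 − 7·(-7)] + [7·(-3) − 2·2] + [2·(-7) − 4·(-3)]| = 30, so the area is 15.
Along each edge there are gcd(|Δx|,|Δy|)+1 lattice points, so counting each shared vertex once the boundary has gcd(3,9) + gcd(5,5) + gcd(2,4) = 3+5+2 = 10.
By Pick's theorem A = I + B/2 − 1, so I = 15 − 10/2 + 1 = 11.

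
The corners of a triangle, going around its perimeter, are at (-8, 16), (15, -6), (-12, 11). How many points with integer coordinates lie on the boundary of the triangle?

Along each edge there are gcd(|Δx|,|Δy|)+1 lattice points, so counting each shared vertex once the boundary has gcd(23,22) + gcd(27,17) + gcd(4,5) = 1+1+1 = 3.

3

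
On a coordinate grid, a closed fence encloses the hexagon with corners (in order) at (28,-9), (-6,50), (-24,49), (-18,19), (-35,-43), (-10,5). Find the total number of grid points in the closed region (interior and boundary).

1738

By the shoelace formula, twice the signed area is |(28·50 − (-6)·(-9)) + ((-6)·49 − (-24)·50) + ((-24)·19 − (-18)·49) + ((-18)·(-43) − (-35)·19) + ((-35)·5 − (-10)·(-43)) + ((-10)·(-9) − 28·5)| = 3462, so the area is 1731.
Along each edge there are gcd(|Δx|,|Δy|)+1 lattice points, so counting each shared vertex once the boundary has gcd(34,59) + gcd(18,1) + gcd(6,30) + gcd(17,62) + gcd(25,48) + gcd(38,14) = 1+1+6+1+1+2 = 12.
Pick's theorem gives I = A − B/2 + 1 = 1731 − 12/2 + 1 = 1726, so the closed region contains I + B = 1726 + 12 = 1738 lattice points.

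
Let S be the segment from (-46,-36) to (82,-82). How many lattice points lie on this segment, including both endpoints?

The number of lattice points on a segment between lattice points is gcd(|Δx|,|Δy|) + 1 = gcd(128,46) + 1 = 2 + 1 = 3.

3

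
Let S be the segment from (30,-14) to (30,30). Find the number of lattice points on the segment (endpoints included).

45

The number of lattice points on a segment between lattice points is gcd(|Δx|,|Δy|) + 1 = gcd(0,44) + 1 = 44 + 1 = 45.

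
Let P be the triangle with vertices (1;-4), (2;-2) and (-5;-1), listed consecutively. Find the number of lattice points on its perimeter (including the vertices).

5

Along each edge there are gcd(|Δx|,|Δy|)+1 lattice points, so counting each shared vertex once the boundary has gcd(1,2) + gcd(7,1) + gcd(6,3) = 1+1+3 = 5.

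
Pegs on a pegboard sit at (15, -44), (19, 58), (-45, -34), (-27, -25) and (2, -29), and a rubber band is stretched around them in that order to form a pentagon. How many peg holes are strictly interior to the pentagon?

2521

By the shoelace formula, twice the signed area is |(15·58 − 19·(-44)) + (19·(-34) − (-45)·58) + ((-45)·(-25) − (-27)·(-34)) + ((-27)·(-29) − 2·(-25)) + (2·(-44) − 15·(-29))| = 5057, so the area is 2528.5.
Summing gcd(|Δx|,|Δy|) over the edges gives the boundary count: gcd(4,102) + gcd(64,92) + gcd(18,9) + gcd(29,4) + gcd(13,15) = 2+4+9+1+1 = 17.
By Pick's theorem A = I + B/2 − 1, so I = 2528.5 − 17/2 + 1 = 2521.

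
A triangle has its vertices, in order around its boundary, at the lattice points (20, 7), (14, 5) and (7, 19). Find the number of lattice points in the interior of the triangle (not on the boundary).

45

Using the shoelace formula, 2A = |[20·5 − 14·7] + [14·19 − 7·5] + [7·7 − 20·19]| = 98, so the area is 49.
Summing gcd(|Δx|,|Δy|) over the edges gives the boundary count: gcd(6,2) + gcd(7,14) + gcd(13,12) = 2+7+1 = 10.
Pick's theorem gives I = A − B/2 + 1 = 49 − 10/2 + 1 = 45.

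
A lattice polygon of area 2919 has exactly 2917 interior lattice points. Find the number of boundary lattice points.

Pick's theorem gives A = I + B/2 − 1, so B = 2(A − I + 1) = 2(2919 − 2917 + 1) = 6.

6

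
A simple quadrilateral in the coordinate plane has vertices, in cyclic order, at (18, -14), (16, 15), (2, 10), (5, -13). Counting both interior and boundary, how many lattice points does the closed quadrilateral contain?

359

Using the shoelace formula, 2A = |[18·15 − 16·(-14)] + [16·10 − 2·15] + [2·(-13) − 5·10] + [5·(-14) − 18·(-13)]| = 712, so the area is 356.
Summing gcd(|Δx|,|Δy|) over the edges gives the boundary count: gcd(2,29) + gcd(14,5) + gcd(3,23) + gcd(13,1) = 1+1+1+1 = 4.
Pick's theorem gives I = A − B/2 + 1 = 356 − 4/2 + 1 = 355, so the closed region contains I + B = 355 + 4 = 359 lattice points.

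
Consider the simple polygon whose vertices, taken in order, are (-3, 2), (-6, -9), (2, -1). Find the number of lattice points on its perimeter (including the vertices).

10

The number of boundary lattice points is Σ gcd(|Δx|,|Δy|) = gcd(3,11) + gcd(8,8) + gcd(5,3) = 1+8+1 = 10.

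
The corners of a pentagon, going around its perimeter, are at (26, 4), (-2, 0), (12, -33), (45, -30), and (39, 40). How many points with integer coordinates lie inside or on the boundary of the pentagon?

1649

By the shoelace formula, twice the signed area is |(26·0 − (-2)·4) + ((-2)·(-33) − 12·0) + (12·(-30) − 45·(-33)) + (45·40 − 39·(-30)) + (39·4 − 26·40)| = 3285, so the area is 1642.5.
The number of boundary lattice points is Σ gcd(|Δx|,|Δy|) = gcd(28,4) + gcd(14,33) + gcd(33,3) + gcd(6,70) + gcd(13,36) = 4+1+3+2+1 = 11.
Pick's theorem gives I = A − B/2 + 1 = 1642.5 − 11/2 + 1 = 1638, so the closed region contains I + B = 1638 + 11 = 1649 lattice points.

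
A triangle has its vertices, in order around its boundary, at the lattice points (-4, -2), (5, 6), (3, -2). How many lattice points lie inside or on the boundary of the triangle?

34

By the shoelace formula, twice the signed area is |((-4)·6 − 5·(-2)) + (5·(-2) − 3·6) + (3·(-2) − (-4)·(-2))| = 56, so the area is 28.
Summing gcd(|Δx|,|Δy|) over the edges gives the boundary count: gcd(9,8) + gcd(2,8) + gcd(7,0) = 1+2+7 = 10.
Pick's theorem gives I = A − B/2 + 1 = 28 − 10/2 + 1 = 24, so the closed region contains I + B = 24 + 10 = 34 lattice points.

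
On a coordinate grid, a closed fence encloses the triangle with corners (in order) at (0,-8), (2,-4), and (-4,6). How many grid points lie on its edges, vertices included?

Summing gcd(|Δx|,|Δy|) over the edges gives the boundary count: gcd(2,4) + gcd(6,10) + gcd(4,14) = 2+2+2 = 6.

6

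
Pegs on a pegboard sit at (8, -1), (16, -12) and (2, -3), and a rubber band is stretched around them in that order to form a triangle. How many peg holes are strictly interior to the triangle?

40

The shoelace formula gives twice the area as |[8·(-12) − 16·(-1)] + [16·(-3) − 2·(-12)] + [2·(-1) − 8·(-3)]| = 82, so the area is 41.
Along each edge there are gcd(|Δx|,|Δy|)+1 lattice points, so counting each shared vertex once the boundary has gcd(8,11) + gcd(14,9) + gcd(6,2) = 1+1+2 = 4.
By Pick's theorem A = I + B/2 − 1, so I = 41 − 4/2 + 1 = 40.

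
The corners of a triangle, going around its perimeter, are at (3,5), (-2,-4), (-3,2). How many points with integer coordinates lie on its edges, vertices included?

Summing gcd(|Δx|,|Δy|) over the edges gives the boundary count: gcd(5,9) + gcd(1,6) + gcd(6,3) = 1+1+3 = 5.

5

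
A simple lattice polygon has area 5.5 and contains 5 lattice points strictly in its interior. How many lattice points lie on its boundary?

Pick's theorem gives A = I + B/2 − 1, so B = 2(A − I + 1) = 2(5.5 − 5 + 1) = 3.

3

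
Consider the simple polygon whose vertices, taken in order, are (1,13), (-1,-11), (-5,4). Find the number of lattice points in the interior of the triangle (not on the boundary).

Using the shoelace formula, 2A = |(1·(-11) − (-1)·13) + ((-1)·4 − (-5)·(-11)) + ((-5)·13 − 1·4)| = 126, so the area is 63.
Summing gcd(|Δx|,|Δy|) over the edges gives the boundary count: gcd(2,24) + gcd(4,15) + gcd(6,9) = 2+1+3 = 6.
By Pick's theorem A = I + B/2 − 1, so I = 63 − 6/2 + 1 = 61.

61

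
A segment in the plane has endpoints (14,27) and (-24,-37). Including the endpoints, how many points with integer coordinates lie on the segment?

3

The number of lattice points on a segment between lattice points is gcd(|Δx|,|Δy|) + 1 = gcd(38,64) + 1 = 2 + 1 = 3.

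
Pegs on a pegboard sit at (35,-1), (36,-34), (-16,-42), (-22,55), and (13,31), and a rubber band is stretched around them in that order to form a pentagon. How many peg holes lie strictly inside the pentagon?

The shoelace formula gives twice the area as |[35·(-34) − 36·(-1)] + [36·(-42) − (-16)·(-34)] + [(-16)·55 − (-22)·(-42)] + [(-22)·31 − 13·55] + [13·(-1) − 35·31]| = 7509, so the area is 3754.5.
Along each edge there are gcd(|Δx|,|Δy|)+1 lattice points, so counting each shared vertex once the boundary has gcd(1,33) + gcd(52,8) + gcd(6,97) + gcd(35,24) + gcd(22,32) = 1+4+1+1+2 = 9.
Pick's theorem gives I = A − B/2 + 1 = 3754.5 − 9/2 + 1 = 3751.

3751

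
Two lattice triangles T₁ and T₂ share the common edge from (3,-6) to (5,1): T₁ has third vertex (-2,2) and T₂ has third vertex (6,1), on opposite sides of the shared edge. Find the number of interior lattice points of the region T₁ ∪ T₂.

The union is the simple quadrilateral with vertices (3,-6), (-2,2), (5,1), (6,1) in order.
Using the shoelace formula, 2A = |[3·2 − (-2)·(-6)] + [(-2)·1 − 5·2] + [5·1 − 6·1] + [6·(-6) − 3·1]| = 58, so the area is 29.
Summing gcd(|Δx|,|Δy|) over the edges gives the boundary count: gcd(5,8) + gcd(7,1) + gcd(1,0) + gcd(3,7) = 1+1+1+1 = 4.
By Pick's theorem I = A − B/2 + 1 = 29 − 4/2 + 1 = 28.

28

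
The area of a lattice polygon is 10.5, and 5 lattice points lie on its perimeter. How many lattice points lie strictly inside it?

From Pick's theorem, I = A − B/2 + 1 = 10.5 − 5/2 + 1 = 9.

9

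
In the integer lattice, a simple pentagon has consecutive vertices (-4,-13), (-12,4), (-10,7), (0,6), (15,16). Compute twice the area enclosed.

497

By the shoelace formula, twice the signed area is |((-4)·4 − (-12)·(-13)) + ((-12)·7 − (-10)·4) + ((-10)·6 − 0·7) + (0·16 − 15·6) + (15·(-13) − (-4)·16)| = 497, so the area is 497/2.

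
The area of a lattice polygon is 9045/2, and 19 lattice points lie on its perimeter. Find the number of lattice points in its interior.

4514

Pick's theorem A = I + B/2 − 1 rearranges to I = A − B/2 + 1 = 9045/2 − 19/2 + 1 = 4514.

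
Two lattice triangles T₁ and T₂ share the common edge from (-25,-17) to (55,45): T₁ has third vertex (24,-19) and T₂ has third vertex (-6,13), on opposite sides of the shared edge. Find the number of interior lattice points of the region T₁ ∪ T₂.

The union is the simple quadrilateral with vertices (-25,-17), (24,-19), (55,45), (-6,13) in order.
The shoelace formula gives twice the area as |((-25)·(-19) − 24·(-17)) + (24·45 − 55·(-19)) + (55·13 − (-6)·45) + ((-6)·(-17) − (-25)·13)| = 4420, so the area is 2210.
Along each edge there are gcd(|Δx|,|Δy|)+1 lattice points, so counting each shared vertex once the boundary has gcd(49,2) + gcd(31,64) + gcd(61,32) + gcd(19,30) = 1+1+1+1 = 4.
By Pick's theorem I = A − B/2 + 1 = 2210 − 4/2 + 1 = 2209.

2209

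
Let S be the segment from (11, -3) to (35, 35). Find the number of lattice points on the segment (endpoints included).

The number of lattice points on a segment between lattice points is gcd(|Δx|,|Δy|) + 1 = gcd(24,38) + 1 = 2 + 1 = 3.

3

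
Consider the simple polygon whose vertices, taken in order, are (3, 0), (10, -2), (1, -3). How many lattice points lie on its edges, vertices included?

Summing gcd(|Δx|,|Δy|) over the edges gives the boundary count: gcd(7,2) + gcd(9,1) + gcd(2,3) = 1+1+1 = 3.

3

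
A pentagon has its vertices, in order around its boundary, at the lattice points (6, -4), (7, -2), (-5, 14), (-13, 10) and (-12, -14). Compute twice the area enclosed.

670

Using the shoelace formula, 2A = |[6·(-2) − 7·(-4)] + [7·14 − (-5)·(-2)] + [(-5)·10 − (-13)·14] + [(-13)·(-14) − (-12)·10] + [(-12)·(-4) − 6·(-14)]| = 670, so the area is 335.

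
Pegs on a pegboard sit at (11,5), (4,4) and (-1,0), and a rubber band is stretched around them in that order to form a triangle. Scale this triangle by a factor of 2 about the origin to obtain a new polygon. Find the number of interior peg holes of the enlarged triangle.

44

By the shoelace formula, twice the signed area is |[11·4 − 4·5] + [4·0 − (-1)·4] + [(-1)·5 − 11·0]| = 23, so the area is 23/2.
Along each edge there are gcd(|Δx|,|Δy|)+1 lattice points, so counting each shared vertex once the boundary has gcd(7,1) + gcd(5,4) + gcd(12,5) = 1+1+1 = 3.
Scaling by 2 multiplies the area by 2² = 4 (so the new area is 46) and multiplies the boundary lattice-point count by 2, giving 6.
By Pick's theorem, the interior count of the dilated polygon is 46 − 6/2 + 1 = 44.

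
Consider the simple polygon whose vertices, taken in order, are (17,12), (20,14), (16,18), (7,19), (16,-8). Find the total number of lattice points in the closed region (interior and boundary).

149

Using the shoelace formula, 2A = |[17·14 − 20·12] + [20·18 − 16·14] + [16·19 − 7·18] + [7·(-8) − 16·19] + [16·12 − 17·(-8)]| = 280, so the area is 140.
The number of boundary lattice points is Σ gcd(|Δx|,|Δy|) = gcd(3,2) + gcd(4,4) + gcd(9,1) + gcd(9,27) + gcd(1,20) = 1+4+1+9+1 = 16.
Pick's theorem gives I = A − B/2 + 1 = 140 − 16/2 + 1 = 133, so the closed region contains I + B = 133 + 16 = 149 lattice points.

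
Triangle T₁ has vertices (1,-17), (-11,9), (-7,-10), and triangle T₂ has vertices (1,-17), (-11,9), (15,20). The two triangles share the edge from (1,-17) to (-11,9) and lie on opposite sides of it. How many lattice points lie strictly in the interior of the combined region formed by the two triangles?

The union is the simple quadrilateral with vertices (1,-17), (-7,-10), (-11,9), (15,20) in order.
By the shoelace formula, twice the signed area is |[1·(-10) − (-7)·(-17)] + [(-7)·9 − (-11)·(-10)] + [(-11)·20 − 15·9] + [15·(-17) − 1·20]| = 932, so the area is 466.
The number of boundary lattice points is Σ gcd(|Δx|,|Δy|) = gcd(8,7) + gcd(4,19) + gcd(26,11) + gcd(14,37) = 1+1+1+1 = 4.
By Pick's theorem I = A − B/2 + 1 = 466 − 4/2 + 1 = 465.

465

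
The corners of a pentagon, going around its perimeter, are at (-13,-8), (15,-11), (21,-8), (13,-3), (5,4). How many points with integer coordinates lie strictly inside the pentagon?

Using the shoelace formula, 2A = |((-13)·(-11) − 15·(-8)) + (15·(-8) − 21·(-11)) + (21·(-3) − 13·(-8)) + (13·4 − 5·(-3)) + (5·(-8) − (-13)·4)| = 494, so the area is 247.
The number of boundary lattice points is Σ gcd(|Δx|,|Δy|) = gcd(28,3) + gcd(6,3) + gcd(8,5) + gcd(8,7) + gcd(18,12) = 1+3+1+1+6 = 12.
By Pick's theorem A = I + B/2 − 1, so I = 247 − 12/2 + 1 = 242.

242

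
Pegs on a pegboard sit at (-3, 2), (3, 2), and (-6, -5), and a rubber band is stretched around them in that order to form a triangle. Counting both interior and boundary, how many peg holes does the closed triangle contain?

The shoelace formula gives twice the area as |((-3)·2 − 3·2) + (3·(-5) − (-6)·2) + ((-6)·2 − (-3)·(-5))| = 42, so the area is 21.
The number of boundary lattice points is Σ gcd(|Δx|,|Δy|) = gcd(6,0) + gcd(9,7) + gcd(3,7) = 6+1+1 = 8.
Pick's theorem gives I = A − B/2 + 1 = 21 − 8/2 + 1 = 18, so the closed region contains I + B = 18 + 8 = 26 lattice points.

26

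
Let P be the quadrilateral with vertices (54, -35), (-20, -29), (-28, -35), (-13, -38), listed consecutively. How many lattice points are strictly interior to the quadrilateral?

366

The shoelace formula gives twice the area as |[54·(-29) − (-20)·(-35)] + [(-20)·(-35) − (-28)·(-29)] + [(-28)·(-38) − (-13)·(-35)] + [(-13)·(-35) − 54·(-38)]| = 738, so the area is 369.
Along each edge there are gcd(|Δx|,|Δy|)+1 lattice points, so counting each shared vertex once the boundary has gcd(74,6) + gcd(8,6) + gcd(15,3) + gcd(67,3) = 2+2+3+1 = 8.
Pick's theorem gives I = A − B/2 + 1 = 369 − 8/2 + 1 = 366.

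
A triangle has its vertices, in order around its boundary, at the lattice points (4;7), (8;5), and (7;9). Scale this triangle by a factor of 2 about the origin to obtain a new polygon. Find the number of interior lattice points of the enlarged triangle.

By the shoelace formula, twice the signed area is |(4·5 − 8·7) + (8·9 − 7·5) + (7·7 − 4·9)| = 14, so the area is 7.
Along each edge there are gcd(|Δx|,|Δy|)+1 lattice points, so counting each shared vertex once the boundary has gcd(4,2) + gcd(1,4) + gcd(3,2) = 2+1+1 = 4.
Scaling by 2 multiplies the area by 2² = 4 (so the new area is 28) and multiplies the boundary lattice-point count by 2, giving 8.
By Pick's theorem, the interior count of the dilated polygon is 28 − 8/2 + 1 = 25.

25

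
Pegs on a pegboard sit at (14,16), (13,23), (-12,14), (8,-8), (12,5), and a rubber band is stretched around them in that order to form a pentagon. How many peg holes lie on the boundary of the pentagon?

6

Along each edge there are gcd(|Δx|,|Δy|)+1 lattice points, so counting each shared vertex once the boundary has gcd(1,7) + gcd(25,9) + gcd(20,22) + gcd(4,13) + gcd(2,11) = 1+1+2+1+1 = 6.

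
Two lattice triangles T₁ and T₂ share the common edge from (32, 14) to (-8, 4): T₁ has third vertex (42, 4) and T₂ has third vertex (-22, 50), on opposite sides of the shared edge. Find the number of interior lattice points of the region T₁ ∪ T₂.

The union is the simple quadrilateral with vertices (32, 14), (42, 4), (-8, 4), (-22, 50) in order.
By the shoelace formula, twice the signed area is |[32·4 − 42·14] + [42·4 − (-8)·4] + [(-8)·50 − (-22)·4] + [(-22)·14 − 32·50]| = 2480, so the area is 1240.
Along each edge there are gcd(|Δx|,|Δy|)+1 lattice points, so counting each shared vertex once the boundary has gcd(10,10) + gcd(50,0) + gcd(14,46) + gcd(54,36) = 10+50+2+18 = 80.
By Pick's theorem I = A − B/2 + 1 = 1240 − 80/2 + 1 = 1201.

1201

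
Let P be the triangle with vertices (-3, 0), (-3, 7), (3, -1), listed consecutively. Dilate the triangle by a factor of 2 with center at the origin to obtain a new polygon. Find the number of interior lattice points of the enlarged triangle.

Using the shoelace formula, 2A = |((-3)·7 − (-3)·0) + ((-3)·(-1) − 3·7) + (3·0 − (-3)·(-1))| = 42, so the area is 21.
Along each edge there are gcd(|Δx|,|Δy|)+1 lattice points, so counting each shared vertex once the boundary has gcd(0,7) + gcd(6,8) + gcd(6,1) = 7+2+1 = 10.
Scaling by 2 multiplies the area by 2² = 4 (so the new area is 84) and multiplies the boundary lattice-point count by 2, giving 20.
By Pick's theorem, the interior count of the dilated polygon is 84 − 20/2 + 1 = 75.

75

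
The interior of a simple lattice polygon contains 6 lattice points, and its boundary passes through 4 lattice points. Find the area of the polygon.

By Pick's theorem, A = I + B/2 − 1 = 6 + 4/2 − 1 = 7.

7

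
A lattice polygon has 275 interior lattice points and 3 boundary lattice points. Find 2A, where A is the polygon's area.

551

By Pick's theorem, A = I + B/2 − 1 = 275 + 3/2 − 1 = 551/2.
Hence 2A = 551.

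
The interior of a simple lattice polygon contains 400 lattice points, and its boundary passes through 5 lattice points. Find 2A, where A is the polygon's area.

By Pick's theorem, A = I + B/2 − 1 = 400 + 5/2 − 1 = 803/2.
Hence 2A = 803.

803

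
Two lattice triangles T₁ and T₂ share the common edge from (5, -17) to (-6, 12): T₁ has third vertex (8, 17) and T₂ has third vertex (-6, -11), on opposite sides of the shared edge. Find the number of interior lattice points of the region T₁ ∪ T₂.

345

The union is the simple quadrilateral with vertices (5, -17), (8, 17), (-6, 12), (-6, -11) in order.
By the shoelace formula, twice the signed area is |[5·17 − 8·(-17)] + [8·12 − (-6)·17] + [(-6)·(-11) − (-6)·12] + [(-6)·(-17) − 5·(-11)]| = 714, so the area is 357.
The number of boundary lattice points is Σ gcd(|Δx|,|Δy|) = gcd(3,34) + gcd(14,5) + gcd(0,23) + gcd(11,6) = 1+1+23+1 = 26.
By Pick's theorem I = A − B/2 + 1 = 357 − 26/2 + 1 = 345.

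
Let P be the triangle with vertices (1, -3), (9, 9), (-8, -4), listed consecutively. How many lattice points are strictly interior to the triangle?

By the shoelace formula, twice the signed area is |(1·9 − 9·(-3)) + (9·(-4) − (-8)·9) + ((-8)·(-3) − 1·(-4))| = 100, so the area is 50.
The number of boundary lattice points is Σ gcd(|Δx|,|Δy|) = gcd(8,12) + gcd(17,13) + gcd(9,1) = 4+1+1 = 6.
Pick's theorem gives I = A − B/2 + 1 = 50 − 6/2 + 1 = 48.

48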